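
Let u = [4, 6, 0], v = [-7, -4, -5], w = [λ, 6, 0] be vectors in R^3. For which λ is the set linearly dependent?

The vectors are dependent exactly when the determinant of the matrix with rows u, v, w vanishes.
Cofactor expansion gives det = 120 - 30*λ.
This vanishes exactly when λ = 4.

λ = 4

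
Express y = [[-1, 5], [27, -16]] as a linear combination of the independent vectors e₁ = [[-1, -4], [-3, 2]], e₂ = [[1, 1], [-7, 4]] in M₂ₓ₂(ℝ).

Identify each element with its coordinate vector in ℝ⁴ via {E₁₁, E₁₂, E₂₁, E₂₂}.
Write y = α₁e₁ + α₂e₂ and equate components.
The system has the unique solution (α₁, α₂) = (-2, -3).

y = -2e₁ - 3e₂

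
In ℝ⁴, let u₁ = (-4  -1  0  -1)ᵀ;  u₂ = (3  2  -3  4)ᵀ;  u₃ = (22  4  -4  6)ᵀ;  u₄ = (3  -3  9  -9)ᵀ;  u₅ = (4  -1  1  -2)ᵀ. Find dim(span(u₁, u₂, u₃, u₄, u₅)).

Put the 4×5 matrix [u₁|u₂|u₃|u₄|u₅] into echelon form.
The echelon form has 3 nonzero rows, so the rank is 3.
(With 5 elements in a 4-dimensional space the rank is at most 4.)

dim = 3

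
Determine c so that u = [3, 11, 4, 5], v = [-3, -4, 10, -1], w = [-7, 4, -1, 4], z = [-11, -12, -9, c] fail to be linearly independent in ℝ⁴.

c = -24/7

Place the vectors as rows of a 4×4 matrix; dependence ⇔ determinant zero.
Cofactor expansion gives det = -1071*c - 3672.
This vanishes exactly when c = -24/7.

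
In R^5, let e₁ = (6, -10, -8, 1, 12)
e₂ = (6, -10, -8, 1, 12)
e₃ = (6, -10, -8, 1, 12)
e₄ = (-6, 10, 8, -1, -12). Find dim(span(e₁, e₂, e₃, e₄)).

dim = 1

Put the 5×4 matrix [e₁|e₂|e₃|e₄] into echelon form.
There is 1 pivot column, so rank = 1.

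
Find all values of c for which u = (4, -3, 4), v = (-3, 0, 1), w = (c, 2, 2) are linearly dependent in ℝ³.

c = -50/3

Place the vectors as rows of a 3×3 matrix; dependence ⇔ determinant zero.
Expanding, det = -3*c - 50.
This vanishes exactly when c = -50/3.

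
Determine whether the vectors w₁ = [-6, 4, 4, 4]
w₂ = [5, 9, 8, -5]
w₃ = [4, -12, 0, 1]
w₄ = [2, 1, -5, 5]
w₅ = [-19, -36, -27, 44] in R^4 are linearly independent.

linearly dependent

There are 5 vectors in a 4-dimensional space, so they cannot be linearly independent.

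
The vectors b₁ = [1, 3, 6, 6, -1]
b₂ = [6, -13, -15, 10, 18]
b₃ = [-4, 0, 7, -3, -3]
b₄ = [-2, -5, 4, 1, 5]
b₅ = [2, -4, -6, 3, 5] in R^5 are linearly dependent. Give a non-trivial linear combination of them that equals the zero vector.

b₂ + b₃ - b₄ - 2b₅ = 0

Row-reduce the matrix with b₁, b₂, b₃, b₄, b₅ as columns; the null space gives the coefficients.
A generator of the null space is (0, 1, 1, -1, -2).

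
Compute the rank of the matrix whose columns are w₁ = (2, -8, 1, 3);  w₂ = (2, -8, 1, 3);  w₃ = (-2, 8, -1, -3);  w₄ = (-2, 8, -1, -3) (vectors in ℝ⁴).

Form the matrix with w₁, w₂, w₃, w₄ as columns and reduce.
There is 1 pivot column, so rank = 1.

1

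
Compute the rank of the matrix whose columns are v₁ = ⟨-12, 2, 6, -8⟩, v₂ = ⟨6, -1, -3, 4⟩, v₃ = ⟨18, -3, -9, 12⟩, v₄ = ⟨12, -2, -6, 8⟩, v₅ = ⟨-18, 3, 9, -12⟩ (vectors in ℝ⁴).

Put the 4×5 matrix [v₁|v₂|v₃|v₄|v₅] into echelon form.
The echelon form has 1 nonzero row, so the rank is 1.
(With 5 elements in a 4-dimensional space the rank is at most 4.)

1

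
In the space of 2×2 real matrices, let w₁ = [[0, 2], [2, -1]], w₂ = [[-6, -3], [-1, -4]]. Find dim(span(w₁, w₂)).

Pass to coordinate vectors with respect to the basis {E₁₁, E₁₂, E₂₁, E₂₂}.
Form the matrix with w₁, w₂ as columns and reduce.
Reduction leaves 2 leading entries, giving rank 2.

dim = 2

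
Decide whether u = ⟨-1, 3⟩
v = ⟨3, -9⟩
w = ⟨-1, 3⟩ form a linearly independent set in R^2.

There are 3 vectors in a 2-dimensional space, so they cannot be linearly independent.

linearly dependent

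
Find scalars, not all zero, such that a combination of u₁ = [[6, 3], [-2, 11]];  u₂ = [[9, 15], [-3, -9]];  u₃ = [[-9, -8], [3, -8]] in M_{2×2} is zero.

Pass to coordinate vectors relative to the basis {E₁₁, E₁₂, E₂₁, E₂₂}.
Write the vectors as columns of a matrix and find a nonzero vector in its null space.
One solution (up to scaling) is (3, 1, 3).

3u₁ + u₂ + 3u₃ = 0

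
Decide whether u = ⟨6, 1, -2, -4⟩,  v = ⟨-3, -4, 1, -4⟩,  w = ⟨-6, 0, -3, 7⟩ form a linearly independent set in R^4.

Row-reduce the matrix whose columns are u, v, w.
The reduction yields 3 nonzero rows, so the rank is 3.
Since rank = 3 (the number of vectors), the set is linearly independent.

linearly independent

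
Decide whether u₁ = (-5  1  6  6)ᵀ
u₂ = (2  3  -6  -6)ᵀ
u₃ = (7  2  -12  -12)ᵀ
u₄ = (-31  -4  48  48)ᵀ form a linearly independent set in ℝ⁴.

Form the 4×4 matrix with these as columns; its determinant is 0.
A zero determinant means the columns are linearly dependent.

linearly dependent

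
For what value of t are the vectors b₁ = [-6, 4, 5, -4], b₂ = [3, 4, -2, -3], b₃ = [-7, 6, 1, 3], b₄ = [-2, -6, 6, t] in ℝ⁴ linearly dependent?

The vectors are dependent exactly when the determinant of the matrix with rows b₁, b₂, b₃, b₄ vanishes.
Expanding, det = 178*t + 712.
This vanishes exactly when t = -4.

t = -4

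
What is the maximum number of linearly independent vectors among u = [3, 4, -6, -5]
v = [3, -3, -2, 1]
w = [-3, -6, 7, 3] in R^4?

Apply Gaussian elimination to the matrix whose rows are u, v, w.
Reduction leaves 3 leading entries, giving rank 3.

3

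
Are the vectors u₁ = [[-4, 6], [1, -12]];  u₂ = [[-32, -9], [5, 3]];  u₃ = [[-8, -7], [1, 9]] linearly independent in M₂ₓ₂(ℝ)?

Write each element as a coordinate vector in ℝ⁴ using {E₁₁, E₁₂, E₂₁, E₂₂}.
Row-reduce the matrix whose columns are u₁, u₂, u₃.
The reduction yields 2 nonzero rows, so the rank is 2.
Since rank 2 < 3, the set is linearly dependent.
Indeed 2u₁ - u₂ + 3u₃ = 0.

linearly dependent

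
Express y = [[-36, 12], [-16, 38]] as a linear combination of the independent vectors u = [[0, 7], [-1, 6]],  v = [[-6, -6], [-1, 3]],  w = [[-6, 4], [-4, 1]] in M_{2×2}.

Take coordinate vectors relative to {E₁₁, E₁₂, E₂₁, E₂₂}.
Write y = α₁u + … + α₃w and equate components.
The system has the unique solution (α₁, α₂, α₃) = (4, 4, 2).

y = 4u + 4v + 2w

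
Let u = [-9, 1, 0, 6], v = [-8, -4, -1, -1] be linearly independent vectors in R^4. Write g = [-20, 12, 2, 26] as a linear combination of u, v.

Write g = a₁u + a₂v and equate components.
Row-reducing the augmented matrix gives the unique coefficients (a₁, a₂) = (4, -2).

g = 4u - 2v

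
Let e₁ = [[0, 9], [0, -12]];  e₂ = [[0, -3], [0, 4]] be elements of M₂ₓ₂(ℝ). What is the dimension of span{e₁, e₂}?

Use coordinates relative to {E₁₁, E₁₂, E₂₁, E₂₂}.
Form the matrix with e₁, e₂ as columns and reduce.
Reduction leaves 1 leading entry, giving rank 1.

1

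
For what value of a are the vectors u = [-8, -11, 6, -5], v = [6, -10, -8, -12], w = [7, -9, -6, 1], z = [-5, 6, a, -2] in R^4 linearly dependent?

a = 4

The set is linearly dependent precisely when det[u; v; w; z] = 0.
Cofactor expansion gives det = 7416 - 1854*a.
This vanishes exactly when a = 4.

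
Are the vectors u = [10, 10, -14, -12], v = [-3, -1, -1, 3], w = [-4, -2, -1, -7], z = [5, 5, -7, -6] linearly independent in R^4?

linearly dependent

One vector is a scalar multiple of another, so the set is dependent.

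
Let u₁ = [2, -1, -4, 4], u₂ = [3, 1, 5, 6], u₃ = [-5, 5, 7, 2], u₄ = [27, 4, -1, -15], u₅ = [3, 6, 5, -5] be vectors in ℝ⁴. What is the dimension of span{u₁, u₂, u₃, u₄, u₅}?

Put the 4×5 matrix [u₁|u₂|u₃|u₄|u₅] into echelon form.
Reduction leaves 4 leading entries, giving rank 4.
(With 5 elements in a 4-dimensional space the rank is at most 4.)

dim = 4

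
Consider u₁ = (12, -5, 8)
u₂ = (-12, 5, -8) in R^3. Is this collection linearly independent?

Place the vectors as rows of a 2×3 matrix and reduce to echelon form.
The reduction yields 1 nonzero row, so the rank is 1.
Since rank 1 < 2, the set is linearly dependent.

linearly dependent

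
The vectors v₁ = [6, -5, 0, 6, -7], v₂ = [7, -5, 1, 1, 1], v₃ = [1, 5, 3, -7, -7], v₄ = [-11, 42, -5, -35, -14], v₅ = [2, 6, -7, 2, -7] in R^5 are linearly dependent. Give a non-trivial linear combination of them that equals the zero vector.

Set up α₁v₁ + … + α₅v₅ = 0 and solve the homogeneous system.
A generator of the null space is (3, 0, -3, 1, -2).

3v₁ - 3v₃ + v₄ - 2v₅ = 0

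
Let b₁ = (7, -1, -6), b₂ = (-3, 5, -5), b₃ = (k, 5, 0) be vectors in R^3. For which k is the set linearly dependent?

The set is linearly dependent precisely when det[b₁; b₂; b₃] = 0.
Cofactor expansion gives det = 35*k + 265.
Setting this to zero gives k = -53/7.

k = -53/7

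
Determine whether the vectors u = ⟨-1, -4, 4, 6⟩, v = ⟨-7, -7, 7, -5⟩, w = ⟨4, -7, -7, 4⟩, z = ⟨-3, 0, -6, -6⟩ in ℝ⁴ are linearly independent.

Place the vectors as rows of a 4×4 matrix and reduce to echelon form.
The reduction yields 4 nonzero rows, so the rank is 4.
Since rank = 4 (the number of vectors), the set is linearly independent.

linearly independent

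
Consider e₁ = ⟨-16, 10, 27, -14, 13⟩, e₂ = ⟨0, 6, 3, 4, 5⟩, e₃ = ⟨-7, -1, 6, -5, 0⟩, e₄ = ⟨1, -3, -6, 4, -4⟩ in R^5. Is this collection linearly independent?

linearly dependent

Place the vectors as rows of a 4×5 matrix and reduce to echelon form.
The reduction yields 3 nonzero rows, so the rank is 3.
Since rank 3 < 4, the set is linearly dependent.
Indeed e₁ - e₂ - 2e₃ + 2e₄ = 0.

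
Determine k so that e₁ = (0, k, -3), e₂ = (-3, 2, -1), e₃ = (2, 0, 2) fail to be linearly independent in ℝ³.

k = -3

Dependence holds iff the 3×3 matrix [e₁ e₂ e₃] is singular.
Cofactor expansion gives det = 4*k + 12.
Setting this to zero gives k = -3.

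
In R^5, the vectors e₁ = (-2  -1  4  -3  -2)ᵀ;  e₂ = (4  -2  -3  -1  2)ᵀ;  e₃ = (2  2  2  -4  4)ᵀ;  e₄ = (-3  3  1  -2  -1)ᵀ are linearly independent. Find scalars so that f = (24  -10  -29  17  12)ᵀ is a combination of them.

Solve the system with e₁, e₂, e₃, e₄ as columns and f as the right-hand side.
The system has the unique solution (c₁, …, c₄) = (-4, 3, -1, -2).

f = -4e₁ + 3e₂ - e₃ - 2e₄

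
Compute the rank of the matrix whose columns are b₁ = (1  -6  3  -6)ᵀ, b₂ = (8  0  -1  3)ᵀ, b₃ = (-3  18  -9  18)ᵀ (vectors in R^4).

Put the 4×3 matrix [b₁|b₂|b₃] into echelon form.
There are 2 pivot columns, so rank = 2.

rank 2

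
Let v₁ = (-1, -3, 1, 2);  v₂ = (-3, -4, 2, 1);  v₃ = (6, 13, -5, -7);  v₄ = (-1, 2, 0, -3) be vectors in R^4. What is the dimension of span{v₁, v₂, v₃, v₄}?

2

Put the 4×4 matrix [v₁|v₂|v₃|v₄] into echelon form.
The echelon form has 2 nonzero rows, so the rank is 2.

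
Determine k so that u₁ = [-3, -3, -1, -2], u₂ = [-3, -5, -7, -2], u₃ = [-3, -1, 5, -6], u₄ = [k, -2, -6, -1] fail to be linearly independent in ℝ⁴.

The vectors are dependent exactly when the determinant of the matrix with rows u₁, u₂, u₃, u₄ vanishes.
Cofactor expansion gives det = 64*k.
Setting this to zero gives k = 0.

k = 0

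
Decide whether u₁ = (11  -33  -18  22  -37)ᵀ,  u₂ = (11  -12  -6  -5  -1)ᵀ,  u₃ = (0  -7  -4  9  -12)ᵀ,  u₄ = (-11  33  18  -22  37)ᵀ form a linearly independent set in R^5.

linearly dependent

Place the vectors as rows of a 4×5 matrix and reduce to echelon form.
The reduction yields 2 nonzero rows, so the rank is 2.
Since rank 2 < 4, the set is linearly dependent.
Indeed u₁ - u₂ - 3u₃ = 0.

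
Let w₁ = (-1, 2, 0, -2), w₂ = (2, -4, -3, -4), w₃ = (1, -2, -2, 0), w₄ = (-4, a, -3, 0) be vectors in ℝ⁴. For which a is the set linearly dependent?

a = 8

Dependence holds iff the 4×4 matrix [w₁ w₂ w₃ w₄] is singular.
Cofactor expansion gives det = 10*a - 80.
Solving 10*a - 80 = 0 yields a = 8.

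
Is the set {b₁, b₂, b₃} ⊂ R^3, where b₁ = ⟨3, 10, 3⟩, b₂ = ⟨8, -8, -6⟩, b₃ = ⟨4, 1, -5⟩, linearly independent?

linearly independent

The matrix [b₁|b₂|b₃] has determinant 418.
A nonzero determinant means the columns are linearly independent.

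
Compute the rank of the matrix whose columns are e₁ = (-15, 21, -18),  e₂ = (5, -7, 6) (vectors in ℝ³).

Put the 3×2 matrix [e₁|e₂] into echelon form.
The echelon form has 1 nonzero row, so the rank is 1.

1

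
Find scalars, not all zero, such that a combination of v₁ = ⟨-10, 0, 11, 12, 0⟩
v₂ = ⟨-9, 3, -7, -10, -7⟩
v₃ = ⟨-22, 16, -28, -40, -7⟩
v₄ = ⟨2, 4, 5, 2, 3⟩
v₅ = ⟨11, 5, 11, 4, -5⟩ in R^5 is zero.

v₁ - 3v₂ + v₃ - 3v₄ + v₅ = 0

Row-reduce the matrix with v₁, v₂, v₃, v₄, v₅ as columns; the null space gives the coefficients.
A generator of the null space is (1, -3, 1, -3, 1).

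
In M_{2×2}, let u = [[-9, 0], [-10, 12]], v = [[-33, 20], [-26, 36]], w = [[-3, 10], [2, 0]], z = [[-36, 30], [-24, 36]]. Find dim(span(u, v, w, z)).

dim = 2

Represent each element by its coordinate vector in ℝ⁴.
Row-reduce the 4×4 matrix with these as rows.
Reduction leaves 2 leading entries, giving rank 2.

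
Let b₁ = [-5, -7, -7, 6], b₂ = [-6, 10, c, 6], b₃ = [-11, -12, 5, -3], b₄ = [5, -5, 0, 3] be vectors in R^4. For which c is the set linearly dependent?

Place the vectors as rows of a 4×4 matrix; dependence ⇔ determinant zero.
Expanding, det = -819*c - 12012.
Setting this to zero gives c = -44/3.

c = -44/3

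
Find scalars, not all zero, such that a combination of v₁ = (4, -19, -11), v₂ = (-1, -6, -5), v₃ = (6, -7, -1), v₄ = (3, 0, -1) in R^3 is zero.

Write the vectors as columns of a matrix and find a nonzero vector in its null space.
A generator of the null space is (1, -2, -1, 0).

v₁ - 2v₂ - v₃ = 0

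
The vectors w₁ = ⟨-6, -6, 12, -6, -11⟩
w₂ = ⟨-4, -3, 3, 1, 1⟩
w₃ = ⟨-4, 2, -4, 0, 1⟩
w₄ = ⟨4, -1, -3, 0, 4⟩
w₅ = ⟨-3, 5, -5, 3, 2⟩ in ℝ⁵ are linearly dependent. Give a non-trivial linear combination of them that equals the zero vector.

w₁ - w₃ + 2w₄ + 2w₅ = 0

Set up α₁w₁ + … + α₅w₅ = 0 and solve the homogeneous system.
One solution (up to scaling) is (1, 0, -1, 2, 2).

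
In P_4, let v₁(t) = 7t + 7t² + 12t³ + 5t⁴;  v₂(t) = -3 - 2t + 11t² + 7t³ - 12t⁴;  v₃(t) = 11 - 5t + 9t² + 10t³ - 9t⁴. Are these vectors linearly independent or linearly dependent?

linearly independent

Take coordinates with respect to the standard basis {1, t, …, t⁴}.
Row-reduce the matrix whose columns are v₁, v₂, v₃.
The reduction yields 3 nonzero rows, so the rank is 3.
Since rank = 3 (the number of vectors), the set is linearly independent.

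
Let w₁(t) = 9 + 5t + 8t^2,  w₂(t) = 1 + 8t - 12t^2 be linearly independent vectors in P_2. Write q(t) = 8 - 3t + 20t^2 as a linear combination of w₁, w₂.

Work in coordinates with respect to the standard basis {1, t, t^2}.
Solve the system with w₁, w₂ as columns and q as the right-hand side.
Row-reducing the augmented matrix gives the unique coefficients (a₁, a₂) = (1, -1).

q = w₁ - w₂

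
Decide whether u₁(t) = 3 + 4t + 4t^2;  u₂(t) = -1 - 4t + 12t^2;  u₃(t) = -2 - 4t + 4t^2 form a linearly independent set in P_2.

linearly dependent

Take coordinates with respect to the standard basis {1, t, t^2}.
The matrix [u₁|u₂|u₃] has determinant 0.
A zero determinant means the columns are linearly dependent.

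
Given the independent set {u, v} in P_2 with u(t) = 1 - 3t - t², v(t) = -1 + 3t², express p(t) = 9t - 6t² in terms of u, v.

p = -3u - 3v

Work in coordinates with respect to the standard basis {1, t, t²}.
Set up the augmented matrix [u | v | p] and row-reduce.
Back-substitution yields (a₁, a₂) = (-3, -3).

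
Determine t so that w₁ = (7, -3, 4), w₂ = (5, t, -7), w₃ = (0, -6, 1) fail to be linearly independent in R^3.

Place the vectors as rows of a 3×3 matrix; dependence ⇔ determinant zero.
Cofactor expansion gives det = 7*t - 399.
This vanishes exactly when t = 57.

t = 57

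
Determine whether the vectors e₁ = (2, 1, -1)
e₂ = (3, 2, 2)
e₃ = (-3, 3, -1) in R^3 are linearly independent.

Place the vectors as rows of a 3×3 matrix and reduce to echelon form.
The reduction yields 3 nonzero rows, so the rank is 3.
Since rank = 3 (the number of vectors), the set is linearly independent.

linearly independent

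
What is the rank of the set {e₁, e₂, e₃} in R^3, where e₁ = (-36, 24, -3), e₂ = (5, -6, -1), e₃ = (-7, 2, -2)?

Put the 3×3 matrix [e₁|e₂|e₃] into echelon form.
Reduction leaves 2 leading entries, giving rank 2.

2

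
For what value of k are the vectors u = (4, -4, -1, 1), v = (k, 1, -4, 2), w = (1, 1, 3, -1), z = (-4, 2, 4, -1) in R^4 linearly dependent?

Dependence holds iff the 4×4 matrix [u v w z] is singular.
Cofactor expansion gives det = 5*k + 75.
Setting this to zero gives k = -15.

k = -15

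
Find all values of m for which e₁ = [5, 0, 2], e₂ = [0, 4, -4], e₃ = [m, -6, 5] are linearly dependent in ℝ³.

The set is linearly dependent precisely when det[e₁; e₂; e₃] = 0.
Cofactor expansion gives det = -8*m - 20.
Solving -8*m - 20 = 0 yields m = -5/2.

m = -5/2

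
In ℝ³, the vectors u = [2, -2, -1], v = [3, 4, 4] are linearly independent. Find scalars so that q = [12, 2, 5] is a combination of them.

q = 3u + 2v

Solve the system with u, v as columns and q as the right-hand side.
Row-reducing the augmented matrix gives the unique coefficients (c₁, c₂) = (3, 2).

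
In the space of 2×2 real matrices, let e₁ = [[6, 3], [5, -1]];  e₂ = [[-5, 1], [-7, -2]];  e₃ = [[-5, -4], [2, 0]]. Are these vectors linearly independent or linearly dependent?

linearly independent

Take coordinates with respect to the standard basis {E₁₁, E₁₂, E₂₁, E₂₂}.
Row-reduce the matrix whose columns are e₁, e₂, e₃.
The reduction yields 3 nonzero rows, so the rank is 3.
Since rank = 3 (the number of vectors), the set is linearly independent.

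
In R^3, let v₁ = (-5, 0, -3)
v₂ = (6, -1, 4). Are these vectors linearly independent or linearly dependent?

linearly independent

Place the vectors as rows of a 2×3 matrix and reduce to echelon form.
The reduction yields 2 nonzero rows, so the rank is 2.
Since rank = 2 (the number of vectors), the set is linearly independent.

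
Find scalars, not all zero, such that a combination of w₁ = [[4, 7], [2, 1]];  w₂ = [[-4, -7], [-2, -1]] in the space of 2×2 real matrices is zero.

w₁ + w₂ = 0

Take coordinates with respect to {E₁₁, E₁₂, E₂₁, E₂₂}.
Write the vectors as columns of a matrix and find a nonzero vector in its null space.
A generator of the null space is (1, 1).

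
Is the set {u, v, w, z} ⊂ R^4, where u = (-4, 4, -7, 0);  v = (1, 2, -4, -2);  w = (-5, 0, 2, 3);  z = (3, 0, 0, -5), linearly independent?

The matrix [u|v|w|z] has determinant 40.
A nonzero determinant means the columns are linearly independent.

linearly independent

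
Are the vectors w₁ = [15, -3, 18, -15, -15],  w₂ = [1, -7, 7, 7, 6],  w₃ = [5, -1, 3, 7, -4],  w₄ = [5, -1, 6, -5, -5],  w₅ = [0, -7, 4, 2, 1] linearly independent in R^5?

linearly dependent

One vector is a scalar multiple of another, so the set is dependent.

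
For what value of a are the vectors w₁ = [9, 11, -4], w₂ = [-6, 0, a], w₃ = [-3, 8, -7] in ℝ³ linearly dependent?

a = -18/7

Place the vectors as rows of a 3×3 matrix; dependence ⇔ determinant zero.
The determinant works out to -105*a - 270.
This vanishes exactly when a = -18/7.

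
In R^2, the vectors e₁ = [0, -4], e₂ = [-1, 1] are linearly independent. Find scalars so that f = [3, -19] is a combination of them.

Solve the system with e₁, e₂ as columns and f as the right-hand side.
The system has the unique solution (c₁, c₂) = (4, -3).

f = 4e₁ - 3e₂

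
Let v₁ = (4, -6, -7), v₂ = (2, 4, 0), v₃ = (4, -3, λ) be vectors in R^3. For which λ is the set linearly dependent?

Dependence holds iff the 3×3 matrix [v₁ v₂ v₃] is singular.
Cofactor expansion gives det = 28*λ + 154.
Solving 28*λ + 154 = 0 yields λ = -11/2.

λ = -11/2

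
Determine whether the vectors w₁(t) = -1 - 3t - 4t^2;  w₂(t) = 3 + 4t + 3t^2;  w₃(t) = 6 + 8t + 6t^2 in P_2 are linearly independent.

Take coordinates with respect to the standard basis {1, t, t^2}.
Row-reduce the matrix whose columns are w₁, w₂, w₃.
The reduction yields 2 nonzero rows, so the rank is 2.
Since rank 2 < 3, the set is linearly dependent.

linearly dependent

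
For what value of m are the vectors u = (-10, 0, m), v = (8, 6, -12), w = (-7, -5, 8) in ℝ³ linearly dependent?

The set is linearly dependent precisely when det[u; v; w] = 0.
Expanding, det = 2*m + 120.
Solving 2*m + 120 = 0 yields m = -60.

m = -60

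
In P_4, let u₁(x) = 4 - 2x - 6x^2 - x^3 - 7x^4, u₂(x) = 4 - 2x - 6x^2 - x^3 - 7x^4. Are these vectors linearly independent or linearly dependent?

linearly dependent

Take coordinates with respect to the standard basis {1, x, …, x^4}.
Row-reduce the matrix whose columns are u₁, u₂.
The reduction yields 1 nonzero row, so the rank is 1.
Since rank 1 < 2, the set is linearly dependent.
Indeed u₁ - u₂ = 0.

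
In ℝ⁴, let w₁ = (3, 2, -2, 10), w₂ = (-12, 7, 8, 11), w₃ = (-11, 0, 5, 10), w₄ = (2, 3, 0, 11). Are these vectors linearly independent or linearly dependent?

The matrix [w₁|w₂|w₃|w₄] has determinant -1164.
A nonzero determinant means the columns are linearly independent.

linearly independent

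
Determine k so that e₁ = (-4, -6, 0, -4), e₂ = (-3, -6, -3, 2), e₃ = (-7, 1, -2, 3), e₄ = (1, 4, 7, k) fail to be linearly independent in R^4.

k = -56/5

The vectors are dependent exactly when the determinant of the matrix with rows e₁, e₂, e₃, e₄ vanishes.
The determinant works out to -150*k - 1680.
Setting this to zero gives k = -56/5.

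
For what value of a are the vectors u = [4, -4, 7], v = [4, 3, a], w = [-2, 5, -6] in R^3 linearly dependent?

The set is linearly dependent precisely when det[u; v; w] = 0.
Cofactor expansion gives det = 14 - 12*a.
This vanishes exactly when a = 7/6.

a = 7/6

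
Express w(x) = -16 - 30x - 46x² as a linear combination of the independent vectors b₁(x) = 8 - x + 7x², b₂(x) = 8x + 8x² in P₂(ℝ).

Take coordinate vectors relative to {1, x, x²}.
Solve the system with b₁, b₂ as columns and w as the right-hand side.
Row-reducing the augmented matrix gives the unique coefficients (a₁, a₂) = (-2, -4).

w = -2b₁ - 4b₂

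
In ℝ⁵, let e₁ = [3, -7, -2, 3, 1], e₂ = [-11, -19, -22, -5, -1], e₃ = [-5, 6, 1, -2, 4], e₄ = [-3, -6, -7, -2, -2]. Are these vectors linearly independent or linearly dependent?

Row-reduce the matrix whose columns are e₁, e₂, e₃, e₄.
The reduction yields 3 nonzero rows, so the rank is 3.
Since rank 3 < 4, the set is linearly dependent.

linearly dependent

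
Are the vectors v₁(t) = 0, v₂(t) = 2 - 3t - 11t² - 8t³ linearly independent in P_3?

Take coordinates with respect to the standard basis {1, t, …, t³}.
One of the vectors is the zero vector, so the set is linearly dependent.

linearly dependent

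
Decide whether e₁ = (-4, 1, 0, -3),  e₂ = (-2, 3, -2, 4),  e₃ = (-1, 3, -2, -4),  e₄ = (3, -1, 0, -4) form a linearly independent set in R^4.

linearly independent

The matrix [e₁|e₂|e₃|e₄] has determinant 30.
A nonzero determinant means the columns are linearly independent.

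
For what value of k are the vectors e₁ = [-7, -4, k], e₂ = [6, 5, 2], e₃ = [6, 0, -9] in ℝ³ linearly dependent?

The set is linearly dependent precisely when det[e₁; e₂; e₃] = 0.
The determinant works out to 51 - 30*k.
Setting this to zero gives k = 17/10.

k = 17/10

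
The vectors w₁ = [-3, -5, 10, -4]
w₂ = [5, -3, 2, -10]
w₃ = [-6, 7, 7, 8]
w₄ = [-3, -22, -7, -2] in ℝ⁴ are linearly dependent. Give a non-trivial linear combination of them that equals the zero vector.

2w₁ - 3w₂ - 3w₃ - w₄ = 0

Row-reduce the matrix with w₁, w₂, w₃, w₄ as columns; the null space gives the coefficients.
One solution (up to scaling) is (2, -3, -3, -1).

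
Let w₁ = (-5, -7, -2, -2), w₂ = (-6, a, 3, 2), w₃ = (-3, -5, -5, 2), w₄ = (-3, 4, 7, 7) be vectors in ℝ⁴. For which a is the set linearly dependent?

The set is linearly dependent precisely when det[w₁; w₂; w₃; w₄] = 0.
Expanding, det = 287*a + 984.
Solving 287*a + 984 = 0 yields a = -24/7.

a = -24/7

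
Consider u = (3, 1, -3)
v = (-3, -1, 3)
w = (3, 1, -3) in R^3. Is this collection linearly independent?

linearly dependent

The matrix [u|v|w] has determinant 0.
A zero determinant means the columns are linearly dependent.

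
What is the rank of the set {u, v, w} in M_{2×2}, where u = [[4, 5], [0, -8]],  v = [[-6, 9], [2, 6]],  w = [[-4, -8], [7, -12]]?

3

Use coordinates relative to {E₁₁, E₁₂, E₂₁, E₂₂}.
Put the 4×3 matrix [u|v|w] into echelon form.
The echelon form has 3 nonzero rows, so the rank is 3.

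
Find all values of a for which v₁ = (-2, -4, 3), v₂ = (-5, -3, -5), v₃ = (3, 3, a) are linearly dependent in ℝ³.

Dependence holds iff the 3×3 matrix [v₁ v₂ v₃] is singular.
Expanding, det = 12 - 14*a.
Setting this to zero gives a = 6/7.

a = 6/7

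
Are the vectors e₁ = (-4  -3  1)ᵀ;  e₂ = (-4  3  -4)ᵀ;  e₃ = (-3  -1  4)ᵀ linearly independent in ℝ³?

Row-reduce the matrix whose columns are e₁, e₂, e₃.
The reduction yields 3 nonzero rows, so the rank is 3.
Since rank = 3 (the number of vectors), the set is linearly independent.

linearly independent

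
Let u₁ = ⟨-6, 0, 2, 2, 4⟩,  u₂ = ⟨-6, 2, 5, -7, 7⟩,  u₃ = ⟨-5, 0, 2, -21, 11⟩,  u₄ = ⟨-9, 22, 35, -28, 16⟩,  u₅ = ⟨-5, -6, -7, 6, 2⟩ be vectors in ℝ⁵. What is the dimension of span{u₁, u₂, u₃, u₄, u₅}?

Put the 5×5 matrix [u₁|u₂|u₃|u₄|u₅] into echelon form.
There are 3 pivot columns, so rank = 3.

3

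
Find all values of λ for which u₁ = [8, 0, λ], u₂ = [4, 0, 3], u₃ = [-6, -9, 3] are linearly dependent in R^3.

λ = 6

Dependence holds iff the 3×3 matrix [u₁ u₂ u₃] is singular.
Expanding, det = 216 - 36*λ.
Setting this to zero gives λ = 6.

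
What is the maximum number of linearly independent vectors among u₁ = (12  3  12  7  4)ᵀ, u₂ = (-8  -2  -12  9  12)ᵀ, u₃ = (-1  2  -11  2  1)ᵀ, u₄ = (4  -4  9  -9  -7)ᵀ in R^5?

4

Apply Gaussian elimination to the matrix whose rows are u₁, u₂, u₃, u₄.
The echelon form has 4 nonzero rows, so the rank is 4.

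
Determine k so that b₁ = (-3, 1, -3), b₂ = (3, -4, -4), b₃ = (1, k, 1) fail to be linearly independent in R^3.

The set is linearly dependent precisely when det[b₁; b₂; b₃] = 0.
Expanding, det = -21*k - 7.
Setting this to zero gives k = -1/3.

k = -1/3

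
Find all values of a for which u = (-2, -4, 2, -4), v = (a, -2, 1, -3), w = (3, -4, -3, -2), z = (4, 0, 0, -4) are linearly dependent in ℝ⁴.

a = 0

The vectors are dependent exactly when the determinant of the matrix with rows u, v, w, z vanishes.
The determinant works out to 80*a.
This vanishes exactly when a = 0.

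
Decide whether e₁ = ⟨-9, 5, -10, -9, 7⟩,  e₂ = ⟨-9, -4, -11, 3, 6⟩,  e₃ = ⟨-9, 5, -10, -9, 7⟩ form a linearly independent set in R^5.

linearly dependent

Two of the vectors are equal, giving an immediate dependence.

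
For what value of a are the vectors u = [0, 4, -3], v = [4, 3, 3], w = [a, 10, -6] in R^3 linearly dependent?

The set is linearly dependent precisely when det[u; v; w] = 0.
Cofactor expansion gives det = 21*a - 24.
This vanishes exactly when a = 8/7.

a = 8/7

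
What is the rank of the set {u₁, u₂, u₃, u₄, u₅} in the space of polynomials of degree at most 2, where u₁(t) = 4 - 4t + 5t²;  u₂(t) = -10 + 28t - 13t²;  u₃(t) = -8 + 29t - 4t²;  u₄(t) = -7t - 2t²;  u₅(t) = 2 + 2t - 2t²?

3

Use coordinates relative to {1, t, t²}.
Form the matrix with u₁, u₂, u₃, u₄, u₅ as columns and reduce.
Reduction leaves 3 leading entries, giving rank 3.
(With 5 elements in a 3-dimensional space the rank is at most 3.)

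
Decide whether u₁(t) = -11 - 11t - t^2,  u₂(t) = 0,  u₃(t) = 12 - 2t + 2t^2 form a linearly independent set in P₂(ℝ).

Take coordinates with respect to the standard basis {1, t, t^2}.
One of the vectors is the zero vector, so the set is linearly dependent.

linearly dependent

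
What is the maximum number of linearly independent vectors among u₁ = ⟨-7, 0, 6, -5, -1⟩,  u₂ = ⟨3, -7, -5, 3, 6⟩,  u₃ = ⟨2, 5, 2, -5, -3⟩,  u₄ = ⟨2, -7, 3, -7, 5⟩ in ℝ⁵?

4

Row-reduce the 4×5 matrix with these as rows.
There are 4 pivot columns, so rank = 4.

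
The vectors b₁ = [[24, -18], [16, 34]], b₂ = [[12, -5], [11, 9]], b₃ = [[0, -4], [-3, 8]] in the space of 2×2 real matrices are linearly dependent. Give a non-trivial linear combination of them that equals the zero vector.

b₁ - 2b₂ - 2b₃ = 0

Pass to coordinate vectors relative to the basis {E₁₁, E₁₂, E₂₁, E₂₂}.
Row-reduce the matrix with b₁, b₂, b₃ as columns; the null space gives the coefficients.
The free variable yields coefficients (1, -2, -2) (any nonzero multiple also works).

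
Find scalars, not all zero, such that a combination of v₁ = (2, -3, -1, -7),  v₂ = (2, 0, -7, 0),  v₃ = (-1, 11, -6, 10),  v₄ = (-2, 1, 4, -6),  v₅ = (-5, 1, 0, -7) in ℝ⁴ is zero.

3v₁ - 3v₂ + v₃ - 3v₄ + v₅ = 0

Write the vectors as columns of a matrix and find a nonzero vector in its null space.
One solution (up to scaling) is (3, -3, 1, -3, 1).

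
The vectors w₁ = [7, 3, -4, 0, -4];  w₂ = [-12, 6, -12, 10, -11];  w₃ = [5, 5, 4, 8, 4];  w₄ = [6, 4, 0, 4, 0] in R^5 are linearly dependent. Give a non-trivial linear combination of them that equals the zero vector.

w₁ + w₃ - 2w₄ = 0

Write the vectors as columns of a matrix and find a nonzero vector in its null space.
A generator of the null space is (1, 0, 1, -2).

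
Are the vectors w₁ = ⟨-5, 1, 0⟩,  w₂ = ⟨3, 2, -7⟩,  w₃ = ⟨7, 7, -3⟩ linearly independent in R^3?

linearly independent

Row-reduce the matrix whose columns are w₁, w₂, w₃.
The reduction yields 3 nonzero rows, so the rank is 3.
Since rank = 3 (the number of vectors), the set is linearly independent.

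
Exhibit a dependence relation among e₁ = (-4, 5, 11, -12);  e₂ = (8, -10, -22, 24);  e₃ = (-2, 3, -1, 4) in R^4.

2e₁ + e₂ = 0

Write the vectors as columns of a matrix and find a nonzero vector in its null space.
The free variable yields coefficients (2, 1, 0) (any nonzero multiple also works).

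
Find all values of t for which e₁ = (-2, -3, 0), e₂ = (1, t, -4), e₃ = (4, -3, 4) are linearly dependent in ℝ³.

t = 21/2

The vectors are dependent exactly when the determinant of the matrix with rows e₁, e₂, e₃ vanishes.
Cofactor expansion gives det = 84 - 8*t.
Solving 84 - 8*t = 0 yields t = 21/2.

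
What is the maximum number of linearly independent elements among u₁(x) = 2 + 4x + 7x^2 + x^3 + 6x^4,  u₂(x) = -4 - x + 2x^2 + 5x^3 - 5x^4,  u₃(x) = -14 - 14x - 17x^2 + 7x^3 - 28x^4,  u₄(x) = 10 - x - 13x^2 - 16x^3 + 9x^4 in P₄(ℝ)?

Represent each element by its coordinate vector in ℝ⁵.
Put the 5×4 matrix [u₁|u₂|u₃|u₄] into echelon form.
Reduction leaves 2 leading entries, giving rank 2.

2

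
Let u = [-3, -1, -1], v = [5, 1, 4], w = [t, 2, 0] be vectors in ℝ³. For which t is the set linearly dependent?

t = 14/3

The vectors are dependent exactly when the determinant of the matrix with rows u, v, w vanishes.
Expanding, det = 14 - 3*t.
Solving 14 - 3*t = 0 yields t = 14/3.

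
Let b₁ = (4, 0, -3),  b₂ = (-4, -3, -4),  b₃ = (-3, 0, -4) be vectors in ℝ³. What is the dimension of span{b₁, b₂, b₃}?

Form the matrix with b₁, b₂, b₃ as columns and reduce.
The echelon form has 3 nonzero rows, so the rank is 3.

3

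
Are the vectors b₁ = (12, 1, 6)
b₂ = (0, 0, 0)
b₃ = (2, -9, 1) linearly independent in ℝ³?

One of the vectors is the zero vector, so the set is linearly dependent.

linearly dependent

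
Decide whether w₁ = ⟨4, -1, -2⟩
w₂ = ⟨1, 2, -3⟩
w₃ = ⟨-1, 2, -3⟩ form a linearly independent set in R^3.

Place the vectors as rows of a 3×3 matrix and reduce to echelon form.
The reduction yields 3 nonzero rows, so the rank is 3.
Since rank = 3 (the number of vectors), the set is linearly independent.

linearly independent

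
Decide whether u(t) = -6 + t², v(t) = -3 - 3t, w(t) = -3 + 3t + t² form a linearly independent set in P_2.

Take coordinates with respect to the standard basis {1, t, t²}.
Form the 3×3 matrix with these as columns; its determinant is 0.
A zero determinant means the columns are linearly dependent.

linearly dependent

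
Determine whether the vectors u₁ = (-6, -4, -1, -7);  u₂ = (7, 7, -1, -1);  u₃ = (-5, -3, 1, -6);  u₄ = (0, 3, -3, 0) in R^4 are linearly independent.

Place the vectors as rows of a 4×4 matrix and reduce to echelon form.
The reduction yields 4 nonzero rows, so the rank is 4.
Since rank = 4 (the number of vectors), the set is linearly independent.

linearly independent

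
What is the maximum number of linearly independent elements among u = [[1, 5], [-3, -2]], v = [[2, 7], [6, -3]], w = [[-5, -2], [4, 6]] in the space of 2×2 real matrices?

Pass to coordinate vectors with respect to the basis {E₁₁, E₁₂, E₂₁, E₂₂}.
Apply Gaussian elimination to the matrix whose rows are u, v, w.
Exactly 3 pivots survive; hence the rank is 3.

3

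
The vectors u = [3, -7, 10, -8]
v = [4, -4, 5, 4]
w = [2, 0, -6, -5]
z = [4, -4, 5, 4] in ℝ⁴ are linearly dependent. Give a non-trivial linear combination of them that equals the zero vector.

v - z = 0

Solve the homogeneous system with u, v, w, z as columns by row-reducing the coefficient matrix.
The free variable yields coefficients (0, 1, 0, -1) (any nonzero multiple also works).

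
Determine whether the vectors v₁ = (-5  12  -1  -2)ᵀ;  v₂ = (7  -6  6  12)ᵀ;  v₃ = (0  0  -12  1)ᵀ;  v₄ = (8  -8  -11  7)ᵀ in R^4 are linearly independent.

Row-reduce the matrix whose columns are v₁, v₂, v₃, v₄.
The reduction yields 4 nonzero rows, so the rank is 4.
Since rank = 4 (the number of vectors), the set is linearly independent.

linearly independent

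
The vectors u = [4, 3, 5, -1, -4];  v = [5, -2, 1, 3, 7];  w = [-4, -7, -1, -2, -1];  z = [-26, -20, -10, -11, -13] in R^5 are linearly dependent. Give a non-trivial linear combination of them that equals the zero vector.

u + 2v - 3w + z = 0

Solve the homogeneous system with u, v, w, z as columns by row-reducing the coefficient matrix.
One solution (up to scaling) is (1, 2, -3, 1).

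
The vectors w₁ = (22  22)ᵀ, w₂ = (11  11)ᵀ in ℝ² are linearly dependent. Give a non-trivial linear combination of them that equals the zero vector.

Write the vectors as columns of a matrix and find a nonzero vector in its null space.
One solution (up to scaling) is (1, -2).

w₁ - 2w₂ = 0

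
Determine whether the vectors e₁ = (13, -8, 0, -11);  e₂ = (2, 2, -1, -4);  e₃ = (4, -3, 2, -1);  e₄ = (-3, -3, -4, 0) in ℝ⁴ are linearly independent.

The matrix [e₁|e₂|e₃|e₄] has determinant 0.
A zero determinant means the columns are linearly dependent.
Indeed e₁ - 2e₂ - 3e₃ - e₄ = 0.

linearly dependent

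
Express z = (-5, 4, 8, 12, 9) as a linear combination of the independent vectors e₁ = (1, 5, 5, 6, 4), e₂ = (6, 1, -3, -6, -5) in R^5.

z = e₁ - e₂

Solve the system with e₁, e₂ as columns and z as the right-hand side.
The system has the unique solution (c₁, c₂) = (1, -1).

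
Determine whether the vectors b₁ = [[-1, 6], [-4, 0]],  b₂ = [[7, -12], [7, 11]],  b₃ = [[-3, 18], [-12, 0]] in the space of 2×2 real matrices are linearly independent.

linearly dependent

Take coordinates with respect to the standard basis {E₁₁, E₁₂, E₂₁, E₂₂}.
Row-reduce the matrix whose columns are b₁, b₂, b₃.
The reduction yields 2 nonzero rows, so the rank is 2.
Since rank 2 < 3, the set is linearly dependent.
Indeed 3b₁ - b₃ = 0.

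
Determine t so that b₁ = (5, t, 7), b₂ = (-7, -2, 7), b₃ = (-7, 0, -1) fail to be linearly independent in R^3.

t = -11/7

The vectors are dependent exactly when the determinant of the matrix with rows b₁, b₂, b₃ vanishes.
Cofactor expansion gives det = -56*t - 88.
This vanishes exactly when t = -11/7.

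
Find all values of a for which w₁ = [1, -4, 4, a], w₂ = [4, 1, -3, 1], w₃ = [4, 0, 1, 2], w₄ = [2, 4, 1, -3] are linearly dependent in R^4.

a = 9/2

Dependence holds iff the 4×4 matrix [w₁ w₂ w₃ w₄] is singular.
Cofactor expansion gives det = 66*a - 297.
Setting this to zero gives a = 9/2.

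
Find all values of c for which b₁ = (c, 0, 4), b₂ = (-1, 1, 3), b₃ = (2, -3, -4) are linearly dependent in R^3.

c = -4/5

Dependence holds iff the 3×3 matrix [b₁ b₂ b₃] is singular.
The determinant works out to 5*c + 4.
Solving 5*c + 4 = 0 yields c = -4/5.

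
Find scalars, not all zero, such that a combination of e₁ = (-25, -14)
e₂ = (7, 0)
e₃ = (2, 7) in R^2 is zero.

e₁ + 3e₂ + 2e₃ = 0

Solve the homogeneous system with e₁, e₂, e₃ as columns by row-reducing the coefficient matrix.
A generator of the null space is (1, 3, 2).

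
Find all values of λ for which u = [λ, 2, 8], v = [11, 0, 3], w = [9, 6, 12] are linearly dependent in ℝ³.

λ = 53/3

The set is linearly dependent precisely when det[u; v; w] = 0.
The determinant works out to 318 - 18*λ.
Setting this to zero gives λ = 53/3.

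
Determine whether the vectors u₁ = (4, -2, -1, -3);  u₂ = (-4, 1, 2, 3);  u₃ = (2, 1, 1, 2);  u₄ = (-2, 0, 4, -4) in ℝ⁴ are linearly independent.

Row-reduce the matrix whose columns are u₁, u₂, u₃, u₄.
The reduction yields 4 nonzero rows, so the rank is 4.
Since rank = 4 (the number of vectors), the set is linearly independent.

linearly independent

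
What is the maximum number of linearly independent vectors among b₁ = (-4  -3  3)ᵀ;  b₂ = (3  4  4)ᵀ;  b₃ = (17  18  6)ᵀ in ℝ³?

Form the matrix with b₁, b₂, b₃ as columns and reduce.
The echelon form has 2 nonzero rows, so the rank is 2.

2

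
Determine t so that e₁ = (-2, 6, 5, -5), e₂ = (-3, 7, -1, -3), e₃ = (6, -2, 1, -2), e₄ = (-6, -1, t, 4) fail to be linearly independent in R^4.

t = -3/4

The set is linearly dependent precisely when det[e₁; e₂; e₃; e₄] = 0.
Expanding, det = -76*t - 57.
This vanishes exactly when t = -3/4.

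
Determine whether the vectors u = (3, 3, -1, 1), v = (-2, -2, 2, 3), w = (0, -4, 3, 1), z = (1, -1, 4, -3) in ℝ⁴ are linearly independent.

linearly independent

Form the 4×4 matrix with these as columns; its determinant is -186.
A nonzero determinant means the columns are linearly independent.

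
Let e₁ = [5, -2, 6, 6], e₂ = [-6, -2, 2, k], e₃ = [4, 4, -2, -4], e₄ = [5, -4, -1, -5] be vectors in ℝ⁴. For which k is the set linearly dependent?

The vectors are dependent exactly when the determinant of the matrix with rows e₁, e₂, e₃, e₄ vanishes.
Expanding, det = 1452 - 264*k.
Setting this to zero gives k = 11/2.

k = 11/2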